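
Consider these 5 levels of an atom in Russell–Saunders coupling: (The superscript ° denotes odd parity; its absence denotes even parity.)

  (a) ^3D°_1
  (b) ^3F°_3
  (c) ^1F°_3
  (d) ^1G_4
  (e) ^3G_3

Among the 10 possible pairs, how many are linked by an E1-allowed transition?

2

(a)–(b): forbidden (parity, ΔJ).
(a)–(c): forbidden (parity, ΔS, ΔJ).
(a)–(d): forbidden (ΔS, ΔL, ΔJ).
(a)–(e): forbidden (ΔL, ΔJ).
(b)–(c): forbidden (parity, ΔS).
(b)–(d): forbidden (ΔS).
(b)–(e): allowed.
(c)–(d): allowed.
(c)–(e): forbidden (ΔS).
(d)–(e): forbidden (parity, ΔS).
Allowed pairs: 2 of 10.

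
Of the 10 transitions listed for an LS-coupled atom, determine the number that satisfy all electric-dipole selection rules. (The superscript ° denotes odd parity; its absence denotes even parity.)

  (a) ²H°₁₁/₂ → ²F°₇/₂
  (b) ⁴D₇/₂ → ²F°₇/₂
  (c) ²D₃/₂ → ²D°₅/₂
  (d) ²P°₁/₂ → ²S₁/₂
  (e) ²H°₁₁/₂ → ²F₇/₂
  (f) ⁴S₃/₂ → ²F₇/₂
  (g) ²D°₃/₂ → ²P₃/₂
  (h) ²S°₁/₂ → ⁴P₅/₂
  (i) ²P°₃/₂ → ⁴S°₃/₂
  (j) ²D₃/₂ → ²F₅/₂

3

(a) forbidden (parity, ΔL, ΔJ fail)
(b) forbidden (ΔS fails)
(c) allowed
(d) allowed
(e) forbidden (ΔL, ΔJ fail)
(f) forbidden (parity, ΔS, ΔL, ΔJ fail)
(g) allowed
(h) forbidden (ΔS, ΔJ fail)
(i) forbidden (parity, ΔS fail)
(j) forbidden (parity fails)
Total allowed: 3 of 10.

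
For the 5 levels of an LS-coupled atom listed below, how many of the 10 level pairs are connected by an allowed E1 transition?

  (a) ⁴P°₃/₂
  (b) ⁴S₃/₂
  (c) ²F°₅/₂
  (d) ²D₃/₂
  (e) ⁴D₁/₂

(a)–(b): allowed.
(a)–(c): forbidden (parity, ΔS, ΔL).
(a)–(d): forbidden (ΔS).
(a)–(e): allowed.
(b)–(c): forbidden (ΔS, ΔL).
(b)–(d): forbidden (parity, ΔS, ΔL).
(b)–(e): forbidden (parity, ΔL).
(c)–(d): allowed.
(c)–(e): forbidden (ΔS, ΔJ).
(d)–(e): forbidden (parity, ΔS).
Allowed pairs: 3 of 10.

3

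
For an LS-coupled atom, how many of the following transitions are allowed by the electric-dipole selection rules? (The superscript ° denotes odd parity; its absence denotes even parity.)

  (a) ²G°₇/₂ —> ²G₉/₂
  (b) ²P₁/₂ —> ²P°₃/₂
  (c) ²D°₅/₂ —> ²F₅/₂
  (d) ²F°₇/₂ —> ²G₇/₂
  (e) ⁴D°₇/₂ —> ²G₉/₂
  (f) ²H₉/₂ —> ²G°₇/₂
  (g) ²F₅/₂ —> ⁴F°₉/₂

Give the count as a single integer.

5

(a) allowed
(b) allowed
(c) allowed
(d) allowed
(e) forbidden (ΔS, ΔL fail)
(f) allowed
(g) forbidden (ΔS, ΔJ fail)
Total allowed: 5 of 7.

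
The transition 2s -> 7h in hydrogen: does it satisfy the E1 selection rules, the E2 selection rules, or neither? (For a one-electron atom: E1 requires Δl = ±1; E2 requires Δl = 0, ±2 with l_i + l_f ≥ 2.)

Δl = 5 − 0 = +5; l_i + l_f = 5.
E1 (Δl = ±1): not satisfied.
E2 (Δl = 0,±2, l_i+l_f ≥ 2): not satisfied.

neither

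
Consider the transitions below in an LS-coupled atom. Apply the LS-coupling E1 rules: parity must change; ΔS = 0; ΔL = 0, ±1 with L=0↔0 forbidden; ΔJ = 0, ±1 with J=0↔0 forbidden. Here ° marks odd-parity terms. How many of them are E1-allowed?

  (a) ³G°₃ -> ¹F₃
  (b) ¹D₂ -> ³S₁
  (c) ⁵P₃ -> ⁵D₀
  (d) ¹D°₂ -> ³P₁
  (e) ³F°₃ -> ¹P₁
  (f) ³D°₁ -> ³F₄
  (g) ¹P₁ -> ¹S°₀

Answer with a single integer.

1

(a) forbidden (ΔS fails)
(b) forbidden (parity, ΔS, ΔL fail)
(c) forbidden (parity, ΔJ fail)
(d) forbidden (ΔS fails)
(e) forbidden (ΔS, ΔL, ΔJ fail)
(f) forbidden (ΔJ fails)
(g) allowed
Total allowed: 1 of 7.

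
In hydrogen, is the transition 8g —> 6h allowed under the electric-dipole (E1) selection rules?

allowed

l: 4 → 5 (Δl = +1). Δl = ±1 satisfied.
All E1 selection rules are satisfied.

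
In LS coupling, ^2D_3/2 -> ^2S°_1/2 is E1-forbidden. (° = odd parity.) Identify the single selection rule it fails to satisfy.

Parity must change: even → odd — passes.
ΔJ = 0, ±1 (not J=0↔0): J: 3/2 → 1/2, ΔJ = -1 — passes.
ΔS = 0: S: 1/2 → 1/2 — passes.
ΔL = 0, ±1 (not L=0↔0): L: 2 → 0, ΔL = -2 — fails.

the ΔL = 0, ±1 rule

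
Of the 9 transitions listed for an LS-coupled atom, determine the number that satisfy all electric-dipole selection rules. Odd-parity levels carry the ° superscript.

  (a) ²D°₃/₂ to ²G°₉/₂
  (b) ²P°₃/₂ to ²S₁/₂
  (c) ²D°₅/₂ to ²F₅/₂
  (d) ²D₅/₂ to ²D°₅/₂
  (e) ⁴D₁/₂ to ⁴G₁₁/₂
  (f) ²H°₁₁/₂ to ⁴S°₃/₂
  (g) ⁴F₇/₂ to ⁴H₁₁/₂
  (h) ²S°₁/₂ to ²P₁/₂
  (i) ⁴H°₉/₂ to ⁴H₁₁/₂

5

(a) forbidden (parity, ΔL, ΔJ fail)
(b) allowed
(c) allowed
(d) allowed
(e) forbidden (parity, ΔL, ΔJ fail)
(f) forbidden (parity, ΔS, ΔL, ΔJ fail)
(g) forbidden (parity, ΔL, ΔJ fail)
(h) allowed
(i) allowed
Total allowed: 5 of 9.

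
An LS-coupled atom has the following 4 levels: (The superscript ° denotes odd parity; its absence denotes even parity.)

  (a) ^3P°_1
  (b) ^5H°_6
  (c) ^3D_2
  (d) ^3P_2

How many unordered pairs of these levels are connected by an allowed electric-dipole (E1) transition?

(a)–(b): forbidden (parity, ΔS, ΔL, ΔJ).
(a)–(c): allowed.
(a)–(d): allowed.
(b)–(c): forbidden (ΔS, ΔL, ΔJ).
(b)–(d): forbidden (ΔS, ΔL, ΔJ).
(c)–(d): forbidden (parity).
Allowed pairs: 2 of 6.

2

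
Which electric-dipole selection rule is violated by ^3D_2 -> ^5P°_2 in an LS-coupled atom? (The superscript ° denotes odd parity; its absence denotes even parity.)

Reading off the term symbols: S 1→2, L 2→1, J 2→2, parity even→odd.
Parity must change: even → odd — ok.
ΔS = 0: S: 1 → 2 — fails.
ΔL = 0, ±1 (not L=0↔0): L: 2 → 1, ΔL = -1 — ok.
ΔJ = 0, ±1 (not J=0↔0): J: 2 → 2, ΔJ = +0 — ok.

the ΔS = 0 rule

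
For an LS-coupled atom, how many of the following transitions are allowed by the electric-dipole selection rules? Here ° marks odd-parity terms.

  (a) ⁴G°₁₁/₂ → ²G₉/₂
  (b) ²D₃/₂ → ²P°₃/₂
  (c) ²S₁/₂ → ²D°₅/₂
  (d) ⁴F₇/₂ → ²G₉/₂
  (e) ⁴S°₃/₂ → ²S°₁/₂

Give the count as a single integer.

(a) forbidden (ΔS fails)
(b) allowed
(c) forbidden (ΔL, ΔJ fail)
(d) forbidden (parity, ΔS fail)
(e) forbidden (parity, ΔS, ΔL fail)
Total allowed: 1 of 5.

1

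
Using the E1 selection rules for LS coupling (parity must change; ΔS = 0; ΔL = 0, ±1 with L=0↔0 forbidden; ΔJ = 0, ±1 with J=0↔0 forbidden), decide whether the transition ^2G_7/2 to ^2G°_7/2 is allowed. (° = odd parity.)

allowed

Initial level: S=1/2, L=4, J=7/2, parity even. Final level: S=1/2, L=4, J=7/2, parity odd.
Parity must change: even → odd — ✓.
ΔS = 0: S: 1/2 → 1/2 — ✓.
ΔL = 0, ±1 (not L=0↔0): L: 4 → 4, ΔL = +0 — ✓.
ΔJ = 0, ±1 (not J=0↔0): J: 7/2 → 7/2, ΔJ = +0 — ✓.
All four E1 rules are satisfied.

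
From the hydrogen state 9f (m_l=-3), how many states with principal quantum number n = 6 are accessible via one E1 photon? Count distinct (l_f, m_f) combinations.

4

E1 requires Δl = ±1, so l_f ∈ {2, 4}; with 0 ≤ l_f ≤ n_f−1 = 5, the allowed l_f values are {2, 4}.
For l_f = 2: m_f ∈ {m_i−1, m_i, m_i+1} ∩ [−2, 2] = {-2} → 1 state.
For l_f = 4: m_f ∈ {m_i−1, m_i, m_i+1} ∩ [−4, 4] = {-4, -3, -2} → 3 states.
Total: 4.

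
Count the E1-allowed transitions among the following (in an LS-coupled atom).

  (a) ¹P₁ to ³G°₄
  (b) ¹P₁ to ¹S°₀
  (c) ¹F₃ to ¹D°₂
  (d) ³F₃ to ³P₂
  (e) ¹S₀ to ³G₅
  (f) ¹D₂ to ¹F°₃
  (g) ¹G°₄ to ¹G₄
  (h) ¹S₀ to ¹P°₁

(a) forbidden (ΔS, ΔL, ΔJ fail)
(b) allowed
(c) allowed
(d) forbidden (parity, ΔL fail)
(e) forbidden (parity, ΔS, ΔL, ΔJ fail)
(f) allowed
(g) allowed
(h) allowed
Total allowed: 5 of 8.

5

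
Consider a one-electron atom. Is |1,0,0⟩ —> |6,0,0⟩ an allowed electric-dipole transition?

Initial l = 0, final l = 0, so Δl = +0. E1 requires Δl = ±1: violated.
Δm_l = 0 − (0) = +0. E1 requires Δm_l = 0, ±1: satisfied.
The transition is electric-dipole forbidden.

forbidden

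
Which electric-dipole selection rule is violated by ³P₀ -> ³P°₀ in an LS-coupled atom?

the J=0 ↔ J=0 exclusion

Reading off the term symbols: S 1→1, L 1→1, J 0→0, parity even→odd.
Parity must change: even → odd — passes.
ΔS = 0: S: 1 → 1 — passes.
ΔL = 0, ±1 (not L=0↔0): L: 1 → 1, ΔL = +0 — passes.
ΔJ = 0, ±1 (not J=0↔0): J: 0 → 0, ΔJ = +0 — fails.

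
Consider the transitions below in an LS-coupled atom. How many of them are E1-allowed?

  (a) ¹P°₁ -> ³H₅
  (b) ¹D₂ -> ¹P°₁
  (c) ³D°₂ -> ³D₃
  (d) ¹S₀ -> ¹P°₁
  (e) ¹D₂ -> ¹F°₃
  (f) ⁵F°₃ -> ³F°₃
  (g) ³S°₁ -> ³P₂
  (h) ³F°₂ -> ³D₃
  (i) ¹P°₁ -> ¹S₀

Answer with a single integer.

(a) forbidden (ΔS, ΔL, ΔJ fail)
(b) allowed
(c) allowed
(d) allowed
(e) allowed
(f) forbidden (parity, ΔS fail)
(g) allowed
(h) allowed
(i) allowed
Total allowed: 7 of 9.

7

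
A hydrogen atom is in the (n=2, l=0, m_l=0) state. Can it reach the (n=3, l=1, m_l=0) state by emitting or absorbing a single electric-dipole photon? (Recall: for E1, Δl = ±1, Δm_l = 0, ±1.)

allowed

Initial l = 0, final l = 1, so Δl = +1. E1 requires Δl = ±1: satisfied.
m_l: 0 → 0 (Δm_l = +0). |Δm_l| ≤ 1 satisfied.
All E1 selection rules are satisfied.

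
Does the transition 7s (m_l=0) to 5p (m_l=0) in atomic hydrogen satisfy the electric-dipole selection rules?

Initial l = 0, final l = 1, so Δl = +1. E1 requires Δl = ±1: ok.
m_l: 0 → 0 (Δm_l = +0). |Δm_l| ≤ 1 ok.
All E1 selection rules are satisfied.

allowed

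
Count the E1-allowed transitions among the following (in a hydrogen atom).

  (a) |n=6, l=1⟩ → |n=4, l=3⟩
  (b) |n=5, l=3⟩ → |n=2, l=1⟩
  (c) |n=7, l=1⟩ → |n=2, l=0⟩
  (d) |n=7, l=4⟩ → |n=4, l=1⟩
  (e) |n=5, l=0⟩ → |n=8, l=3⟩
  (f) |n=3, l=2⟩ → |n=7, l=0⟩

(a) forbidden — Δl = +2 (E1 requires Δl = ±1)
(b) forbidden — Δl = -2 (E1 requires Δl = ±1)
(c) allowed
(d) forbidden — Δl = -3 (E1 requires Δl = ±1)
(e) forbidden — Δl = +3 (E1 requires Δl = ±1)
(f) forbidden — Δl = -2 (E1 requires Δl = ±1)
Total allowed: 1 of 6.

1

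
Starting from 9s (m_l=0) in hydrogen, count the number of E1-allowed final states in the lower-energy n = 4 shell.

E1 requires Δl = ±1, so l_f ∈ {-1, 1}; with 0 ≤ l_f ≤ n_f−1 = 3, the allowed l_f values are {1}.
For l_f = 1: m_f ∈ {m_i−1, m_i, m_i+1} ∩ [−1, 1] = {-1, 0, 1} → 3 states.
Total: 3.

3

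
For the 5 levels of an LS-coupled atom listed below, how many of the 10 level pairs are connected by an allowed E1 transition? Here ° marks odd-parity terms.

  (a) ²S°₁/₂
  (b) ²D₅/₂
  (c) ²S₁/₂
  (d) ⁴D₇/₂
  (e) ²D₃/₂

(a)–(b): forbidden (ΔL, ΔJ).
(a)–(c): forbidden (ΔL).
(a)–(d): forbidden (ΔS, ΔL, ΔJ).
(a)–(e): forbidden (ΔL).
(b)–(c): forbidden (parity, ΔL, ΔJ).
(b)–(d): forbidden (parity, ΔS).
(b)–(e): forbidden (parity).
(c)–(d): forbidden (parity, ΔS, ΔL, ΔJ).
(c)–(e): forbidden (parity, ΔL).
(d)–(e): forbidden (parity, ΔS, ΔJ).
Allowed pairs: 0 of 10.

0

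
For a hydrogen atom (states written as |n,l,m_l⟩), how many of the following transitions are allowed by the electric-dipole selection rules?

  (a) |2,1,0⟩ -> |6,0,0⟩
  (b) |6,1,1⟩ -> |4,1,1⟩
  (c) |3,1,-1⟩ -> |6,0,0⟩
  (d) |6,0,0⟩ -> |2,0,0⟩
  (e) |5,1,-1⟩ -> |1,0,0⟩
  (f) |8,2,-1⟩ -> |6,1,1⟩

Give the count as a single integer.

3

(a) allowed
(b) forbidden — Δl = +0 (E1 requires Δl = ±1)
(c) allowed
(d) forbidden — Δl = +0 (E1 requires Δl = ±1)
(e) allowed
(f) forbidden — Δm_l = +2 (E1 requires Δm_l = 0, ±1)
Total allowed: 3 of 6.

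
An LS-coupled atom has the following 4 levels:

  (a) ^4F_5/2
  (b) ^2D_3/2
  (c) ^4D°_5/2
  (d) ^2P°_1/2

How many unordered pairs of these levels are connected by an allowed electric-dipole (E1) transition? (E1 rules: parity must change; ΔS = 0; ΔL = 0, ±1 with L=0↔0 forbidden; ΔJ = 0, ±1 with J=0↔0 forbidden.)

(a)–(b): forbidden (parity, ΔS).
(a)–(c): allowed.
(a)–(d): forbidden (ΔS, ΔL, ΔJ).
(b)–(c): forbidden (ΔS).
(b)–(d): allowed.
(c)–(d): forbidden (parity, ΔS, ΔJ).
Allowed pairs: 2 of 6.

2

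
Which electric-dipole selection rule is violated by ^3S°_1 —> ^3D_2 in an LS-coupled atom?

the ΔL = 0, ±1 rule

Parity must change: odd → even — passes.
ΔS = 0: S: 1 → 1 — passes.
ΔL = 0, ±1 (not L=0↔0): L: 0 → 2, ΔL = +2 — fails.
ΔJ = 0, ±1 (not J=0↔0): J: 1 → 2, ΔJ = +1 — passes.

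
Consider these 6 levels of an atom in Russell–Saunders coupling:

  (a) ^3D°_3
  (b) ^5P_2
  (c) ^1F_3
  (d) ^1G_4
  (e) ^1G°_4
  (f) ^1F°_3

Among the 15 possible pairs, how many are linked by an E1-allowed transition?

(a)–(b): forbidden (ΔS).
(a)–(c): forbidden (ΔS).
(a)–(d): forbidden (ΔS, ΔL).
(a)–(e): forbidden (parity, ΔS, ΔL).
(a)–(f): forbidden (parity, ΔS).
(b)–(c): forbidden (parity, ΔS, ΔL).
(b)–(d): forbidden (parity, ΔS, ΔL, ΔJ).
(b)–(e): forbidden (ΔS, ΔL, ΔJ).
(b)–(f): forbidden (ΔS, ΔL).
(c)–(d): forbidden (parity).
(c)–(e): allowed.
(c)–(f): allowed.
(d)–(e): allowed.
(d)–(f): allowed.
(e)–(f): forbidden (parity).
Allowed pairs: 4 of 15.

4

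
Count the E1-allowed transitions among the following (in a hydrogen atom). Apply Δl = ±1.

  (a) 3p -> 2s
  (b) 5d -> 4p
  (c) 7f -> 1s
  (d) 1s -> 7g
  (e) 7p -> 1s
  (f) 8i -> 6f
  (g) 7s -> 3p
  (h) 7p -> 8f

(a) allowed
(b) allowed
(c) forbidden — Δl = -3 (E1 requires Δl = ±1)
(d) forbidden — Δl = +4 (E1 requires Δl = ±1)
(e) allowed
(f) forbidden — Δl = -3 (E1 requires Δl = ±1)
(g) allowed
(h) forbidden — Δl = +2 (E1 requires Δl = ±1)
Total allowed: 4 of 8.

4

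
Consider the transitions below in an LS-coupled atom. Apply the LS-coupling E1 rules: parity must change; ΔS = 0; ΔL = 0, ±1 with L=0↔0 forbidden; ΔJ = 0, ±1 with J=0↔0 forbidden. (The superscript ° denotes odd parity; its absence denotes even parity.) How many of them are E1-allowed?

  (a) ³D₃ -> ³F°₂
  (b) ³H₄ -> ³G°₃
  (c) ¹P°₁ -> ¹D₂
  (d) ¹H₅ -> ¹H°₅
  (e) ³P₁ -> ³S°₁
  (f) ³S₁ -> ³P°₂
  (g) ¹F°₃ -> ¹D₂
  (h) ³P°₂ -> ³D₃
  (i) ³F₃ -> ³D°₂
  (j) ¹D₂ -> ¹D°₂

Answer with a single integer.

10

(a) allowed
(b) allowed
(c) allowed
(d) allowed
(e) allowed
(f) allowed
(g) allowed
(h) allowed
(i) allowed
(j) allowed
Total allowed: 10 of 10.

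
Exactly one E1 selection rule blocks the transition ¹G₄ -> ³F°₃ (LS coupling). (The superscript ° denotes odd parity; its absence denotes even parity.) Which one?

Reading off the term symbols: S 0→1, L 4→3, J 4→3, parity even→odd.
Parity must change: even → odd — ✓.
ΔS = 0: S: 0 → 1 — ✗.
ΔL = 0, ±1 (not L=0↔0): L: 4 → 3, ΔL = -1 — ✓.
ΔJ = 0, ±1 (not J=0↔0): J: 4 → 3, ΔJ = -1 — ✓.

the ΔS = 0 rule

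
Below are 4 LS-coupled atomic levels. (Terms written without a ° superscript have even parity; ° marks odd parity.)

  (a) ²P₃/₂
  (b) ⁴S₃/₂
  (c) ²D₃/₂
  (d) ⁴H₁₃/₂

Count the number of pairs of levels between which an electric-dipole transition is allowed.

(a)–(b): forbidden (parity, ΔS).
(a)–(c): forbidden (parity).
(a)–(d): forbidden (parity, ΔS, ΔL, ΔJ).
(b)–(c): forbidden (parity, ΔS, ΔL).
(b)–(d): forbidden (parity, ΔL, ΔJ).
(c)–(d): forbidden (parity, ΔS, ΔL, ΔJ).
Allowed pairs: 0 of 6.

0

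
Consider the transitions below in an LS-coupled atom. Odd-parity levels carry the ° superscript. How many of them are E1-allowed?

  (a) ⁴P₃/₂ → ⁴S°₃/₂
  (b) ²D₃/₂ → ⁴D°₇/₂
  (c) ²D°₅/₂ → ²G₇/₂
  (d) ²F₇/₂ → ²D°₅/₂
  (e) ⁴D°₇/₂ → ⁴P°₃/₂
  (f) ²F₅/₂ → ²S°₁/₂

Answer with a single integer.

2

(a) allowed
(b) forbidden (ΔS, ΔJ fail)
(c) forbidden (ΔL fails)
(d) allowed
(e) forbidden (parity, ΔJ fail)
(f) forbidden (ΔL, ΔJ fail)
Total allowed: 2 of 6.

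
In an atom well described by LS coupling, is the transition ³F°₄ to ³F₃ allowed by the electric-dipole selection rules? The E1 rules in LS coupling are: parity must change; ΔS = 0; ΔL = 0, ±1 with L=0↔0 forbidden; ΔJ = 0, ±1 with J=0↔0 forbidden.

Reading off the term symbols: S 1→1, L 3→3, J 4→3, parity odd→even.
ΔS = 0: S: 1 → 1 — ✓.
Parity must change: odd → even — ✓.
ΔJ = 0, ±1 (not J=0↔0): J: 4 → 3, ΔJ = -1 — ✓.
ΔL = 0, ±1 (not L=0↔0): L: 3 → 3, ΔL = +0 — ✓.
All four E1 rules are satisfied.

allowed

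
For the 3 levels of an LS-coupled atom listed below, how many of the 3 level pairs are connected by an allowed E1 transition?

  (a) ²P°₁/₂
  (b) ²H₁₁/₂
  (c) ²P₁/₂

1

(a)–(b): forbidden (ΔL, ΔJ).
(a)–(c): allowed.
(b)–(c): forbidden (parity, ΔL, ΔJ).
Allowed pairs: 1 of 3.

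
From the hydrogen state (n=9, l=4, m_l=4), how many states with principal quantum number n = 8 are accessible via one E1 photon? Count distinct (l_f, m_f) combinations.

E1 requires Δl = ±1, so l_f ∈ {3, 5}; with 0 ≤ l_f ≤ n_f−1 = 7, the allowed l_f values are {3, 5}.
For l_f = 3: m_f ∈ {m_i−1, m_i, m_i+1} ∩ [−3, 3] = {3} → 1 state.
For l_f = 5: m_f ∈ {m_i−1, m_i, m_i+1} ∩ [−5, 5] = {3, 4, 5} → 3 states.
Total: 4.

4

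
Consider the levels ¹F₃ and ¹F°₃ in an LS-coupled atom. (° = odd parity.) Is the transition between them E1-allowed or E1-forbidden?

Reading off the term symbols: S 0→0, L 3→3, J 3→3, parity even→odd.
ΔL = 0, ±1 (not L=0↔0): L: 3 → 3, ΔL = +0 — passes.
Parity must change: even → odd — passes.
ΔJ = 0, ±1 (not J=0↔0): J: 3 → 3, ΔJ = +0 — passes.
ΔS = 0: S: 0 → 0 — passes.
All four E1 rules are satisfied.

allowed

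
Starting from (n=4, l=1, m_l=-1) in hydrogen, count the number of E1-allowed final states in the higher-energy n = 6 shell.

4

E1 requires Δl = ±1, so l_f ∈ {0, 2}; with 0 ≤ l_f ≤ n_f−1 = 5, the allowed l_f values are {0, 2}.
For l_f = 0: m_f ∈ {m_i−1, m_i, m_i+1} ∩ [−0, 0] = {0} → 1 state.
For l_f = 2: m_f ∈ {m_i−1, m_i, m_i+1} ∩ [−2, 2] = {-2, -1, 0} → 3 states.
Total: 4.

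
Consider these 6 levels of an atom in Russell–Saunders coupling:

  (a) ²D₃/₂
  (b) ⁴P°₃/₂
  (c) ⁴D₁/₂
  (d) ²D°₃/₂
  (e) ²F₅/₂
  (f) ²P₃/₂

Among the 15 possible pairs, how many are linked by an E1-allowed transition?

4

(a)–(b): forbidden (ΔS).
(a)–(c): forbidden (parity, ΔS).
(a)–(d): allowed.
(a)–(e): forbidden (parity).
(a)–(f): forbidden (parity).
(b)–(c): allowed.
(b)–(d): forbidden (parity, ΔS).
(b)–(e): forbidden (ΔS, ΔL).
(b)–(f): forbidden (ΔS).
(c)–(d): forbidden (ΔS).
(c)–(e): forbidden (parity, ΔS, ΔJ).
(c)–(f): forbidden (parity, ΔS).
(d)–(e): allowed.
(d)–(f): allowed.
(e)–(f): forbidden (parity, ΔL).
Allowed pairs: 4 of 15.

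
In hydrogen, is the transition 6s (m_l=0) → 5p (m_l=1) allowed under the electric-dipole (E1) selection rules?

Initial l = 0, final l = 1, so Δl = +1. E1 requires Δl = ±1: ok.
m_l: 0 → 1 (Δm_l = +1). |Δm_l| ≤ 1 ok.
All E1 selection rules are satisfied.

allowed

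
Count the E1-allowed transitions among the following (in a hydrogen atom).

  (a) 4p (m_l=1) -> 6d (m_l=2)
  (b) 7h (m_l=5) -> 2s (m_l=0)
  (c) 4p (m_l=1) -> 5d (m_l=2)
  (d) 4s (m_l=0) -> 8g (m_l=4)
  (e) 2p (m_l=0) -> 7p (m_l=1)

(a) allowed
(b) forbidden — Δl = -5 (E1 requires Δl = ±1); Δm_l = -5 (E1 requires Δm_l = 0, ±1)
(c) allowed
(d) forbidden — Δl = +4 (E1 requires Δl = ±1); Δm_l = +4 (E1 requires Δm_l = 0, ±1)
(e) forbidden — Δl = +0 (E1 requires Δl = ±1)
Total allowed: 2 of 5.

2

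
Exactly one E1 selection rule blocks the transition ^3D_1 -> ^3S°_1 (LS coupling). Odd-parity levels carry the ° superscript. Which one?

the ΔL = 0, ±1 rule

Initial level: S=1, L=2, J=1, parity even. Final level: S=1, L=0, J=1, parity odd.
Parity must change: even → odd — ok.
ΔS = 0: S: 1 → 1 — ok.
ΔL = 0, ±1 (not L=0↔0): L: 2 → 0, ΔL = -2 — fails.
ΔJ = 0, ±1 (not J=0↔0): J: 1 → 1, ΔJ = +0 — ok.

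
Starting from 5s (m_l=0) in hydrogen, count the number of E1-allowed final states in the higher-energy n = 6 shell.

3

E1 requires Δl = ±1, so l_f ∈ {-1, 1}; with 0 ≤ l_f ≤ n_f−1 = 5, the allowed l_f values are {1}.
For l_f = 1: m_f ∈ {m_i−1, m_i, m_i+1} ∩ [−1, 1] = {-1, 0, 1} → 3 states.
Total: 3.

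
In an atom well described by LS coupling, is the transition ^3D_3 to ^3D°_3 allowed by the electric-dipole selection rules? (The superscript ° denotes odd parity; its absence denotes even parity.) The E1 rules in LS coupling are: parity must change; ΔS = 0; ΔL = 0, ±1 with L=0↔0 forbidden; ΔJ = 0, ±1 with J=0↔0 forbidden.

Parity must change: even → odd — ok.
ΔS = 0: S: 1 → 1 — ok.
ΔL = 0, ±1 (not L=0↔0): L: 2 → 2, ΔL = +0 — ok.
ΔJ = 0, ±1 (not J=0↔0): J: 3 → 3, ΔJ = +0 — ok.
All four E1 rules are satisfied.

allowed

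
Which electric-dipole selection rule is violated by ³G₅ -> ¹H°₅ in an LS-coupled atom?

Initial level: S=1, L=4, J=5, parity even. Final level: S=0, L=5, J=5, parity odd.
ΔS = 0: S: 1 → 0 — fails.
ΔL = 0, ±1 (not L=0↔0): L: 4 → 5, ΔL = +1 — passes.
ΔJ = 0, ±1 (not J=0↔0): J: 5 → 5, ΔJ = +0 — passes.
Parity must change: even → odd — passes.

the ΔS = 0 rule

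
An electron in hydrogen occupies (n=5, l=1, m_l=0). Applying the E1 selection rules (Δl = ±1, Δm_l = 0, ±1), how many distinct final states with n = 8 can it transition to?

E1 requires Δl = ±1, so l_f ∈ {0, 2}; with 0 ≤ l_f ≤ n_f−1 = 7, the allowed l_f values are {0, 2}.
For l_f = 0: m_f ∈ {m_i−1, m_i, m_i+1} ∩ [−0, 0] = {0} → 1 state.
For l_f = 2: m_f ∈ {m_i−1, m_i, m_i+1} ∩ [−2, 2] = {-1, 0, 1} → 3 states.
Total: 4.

4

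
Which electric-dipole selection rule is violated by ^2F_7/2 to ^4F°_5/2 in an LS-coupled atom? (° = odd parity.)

Initial level: S=1/2, L=3, J=7/2, parity even. Final level: S=3/2, L=3, J=5/2, parity odd.
Parity must change: even → odd — ok.
ΔS = 0: S: 1/2 → 3/2 — fails.
ΔL = 0, ±1 (not L=0↔0): L: 3 → 3, ΔL = +0 — ok.
ΔJ = 0, ±1 (not J=0↔0): J: 7/2 → 5/2, ΔJ = -1 — ok.

the ΔS = 0 rule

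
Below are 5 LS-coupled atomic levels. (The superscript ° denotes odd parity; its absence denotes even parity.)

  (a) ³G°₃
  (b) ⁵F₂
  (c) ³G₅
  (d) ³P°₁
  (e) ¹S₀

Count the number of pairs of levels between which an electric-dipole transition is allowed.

(a)–(b): forbidden (ΔS).
(a)–(c): forbidden (ΔJ).
(a)–(d): forbidden (parity, ΔL, ΔJ).
(a)–(e): forbidden (ΔS, ΔL, ΔJ).
(b)–(c): forbidden (parity, ΔS, ΔJ).
(b)–(d): forbidden (ΔS, ΔL).
(b)–(e): forbidden (parity, ΔS, ΔL, ΔJ).
(c)–(d): forbidden (ΔL, ΔJ).
(c)–(e): forbidden (parity, ΔS, ΔL, ΔJ).
(d)–(e): forbidden (ΔS).
Allowed pairs: 0 of 10.

0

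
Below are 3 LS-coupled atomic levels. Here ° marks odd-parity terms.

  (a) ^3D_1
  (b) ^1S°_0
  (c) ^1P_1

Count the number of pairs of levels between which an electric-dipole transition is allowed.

(a)–(b): forbidden (ΔS, ΔL).
(a)–(c): forbidden (parity, ΔS).
(b)–(c): allowed.
Allowed pairs: 1 of 3.

1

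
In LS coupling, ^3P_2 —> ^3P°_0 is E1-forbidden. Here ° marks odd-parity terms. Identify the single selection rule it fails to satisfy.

ΔS = 0: S: 1 → 1 — ✓.
ΔJ = 0, ±1 (not J=0↔0): J: 2 → 0, ΔJ = -2 — ✗.
Parity must change: even → odd — ✓.
ΔL = 0, ±1 (not L=0↔0): L: 1 → 1, ΔL = +0 — ✓.

the ΔJ = 0, ±1 rule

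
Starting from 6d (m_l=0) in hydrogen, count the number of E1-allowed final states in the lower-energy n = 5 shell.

E1 requires Δl = ±1, so l_f ∈ {1, 3}; with 0 ≤ l_f ≤ n_f−1 = 4, the allowed l_f values are {1, 3}.
For l_f = 1: m_f ∈ {m_i−1, m_i, m_i+1} ∩ [−1, 1] = {-1, 0, 1} → 3 states.
For l_f = 3: m_f ∈ {m_i−1, m_i, m_i+1} ∩ [−3, 3] = {-1, 0, 1} → 3 states.
Total: 6.

6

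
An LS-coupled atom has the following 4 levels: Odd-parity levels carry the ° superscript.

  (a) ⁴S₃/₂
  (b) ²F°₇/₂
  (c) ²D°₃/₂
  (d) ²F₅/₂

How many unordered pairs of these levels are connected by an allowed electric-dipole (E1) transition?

(a)–(b): forbidden (ΔS, ΔL, ΔJ).
(a)–(c): forbidden (ΔS, ΔL).
(a)–(d): forbidden (parity, ΔS, ΔL).
(b)–(c): forbidden (parity, ΔJ).
(b)–(d): allowed.
(c)–(d): allowed.
Allowed pairs: 2 of 6.

2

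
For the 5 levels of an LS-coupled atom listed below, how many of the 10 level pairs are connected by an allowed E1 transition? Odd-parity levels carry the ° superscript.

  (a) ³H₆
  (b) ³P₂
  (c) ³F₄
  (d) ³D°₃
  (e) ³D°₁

(a)–(b): forbidden (parity, ΔL, ΔJ).
(a)–(c): forbidden (parity, ΔL, ΔJ).
(a)–(d): forbidden (ΔL, ΔJ).
(a)–(e): forbidden (ΔL, ΔJ).
(b)–(c): forbidden (parity, ΔL, ΔJ).
(b)–(d): allowed.
(b)–(e): allowed.
(c)–(d): allowed.
(c)–(e): forbidden (ΔJ).
(d)–(e): forbidden (parity, ΔJ).
Allowed pairs: 3 of 10.

3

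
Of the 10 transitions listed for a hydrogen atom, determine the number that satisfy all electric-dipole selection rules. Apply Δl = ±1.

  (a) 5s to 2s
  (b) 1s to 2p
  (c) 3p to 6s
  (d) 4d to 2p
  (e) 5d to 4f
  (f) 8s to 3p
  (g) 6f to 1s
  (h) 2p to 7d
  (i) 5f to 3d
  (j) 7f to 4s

(a) forbidden — Δl = +0 (E1 requires Δl = ±1)
(b) allowed
(c) allowed
(d) allowed
(e) allowed
(f) allowed
(g) forbidden — Δl = -3 (E1 requires Δl = ±1)
(h) allowed
(i) allowed
(j) forbidden — Δl = -3 (E1 requires Δl = ±1)
Total allowed: 7 of 10.

7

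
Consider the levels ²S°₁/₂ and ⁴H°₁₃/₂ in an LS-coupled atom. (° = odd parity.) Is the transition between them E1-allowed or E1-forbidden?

forbidden

Reading off the term symbols: S 1/2→3/2, L 0→5, J 1/2→13/2, parity odd→odd.
Parity must change: odd → odd — fails.
ΔS = 0: S: 1/2 → 3/2 — fails.
ΔL = 0, ±1 (not L=0↔0): L: 0 → 5, ΔL = +5 — fails.
ΔJ = 0, ±1 (not J=0↔0): J: 1/2 → 13/2, ΔJ = +6 — fails.
Rule(s) violated: parity, ΔS, ΔL, ΔJ.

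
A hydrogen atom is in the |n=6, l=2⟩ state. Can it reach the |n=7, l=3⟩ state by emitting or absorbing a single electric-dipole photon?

allowed

l: 2 → 3 (Δl = +1). Δl = ±1 satisfied.
All E1 selection rules are satisfied.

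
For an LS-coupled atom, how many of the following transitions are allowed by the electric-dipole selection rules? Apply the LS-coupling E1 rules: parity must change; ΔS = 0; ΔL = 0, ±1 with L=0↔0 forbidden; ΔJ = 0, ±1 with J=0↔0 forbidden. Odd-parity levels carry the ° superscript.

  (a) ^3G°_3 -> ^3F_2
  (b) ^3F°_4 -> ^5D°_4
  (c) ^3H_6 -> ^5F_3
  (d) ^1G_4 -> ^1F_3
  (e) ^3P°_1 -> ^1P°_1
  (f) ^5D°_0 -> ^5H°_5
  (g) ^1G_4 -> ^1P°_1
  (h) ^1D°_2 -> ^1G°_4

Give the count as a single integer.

(a) allowed
(b) forbidden (parity, ΔS fail)
(c) forbidden (parity, ΔS, ΔL, ΔJ fail)
(d) forbidden (parity fails)
(e) forbidden (parity, ΔS fail)
(f) forbidden (parity, ΔL, ΔJ fail)
(g) forbidden (ΔL, ΔJ fail)
(h) forbidden (parity, ΔL, ΔJ fail)
Total allowed: 1 of 8.

1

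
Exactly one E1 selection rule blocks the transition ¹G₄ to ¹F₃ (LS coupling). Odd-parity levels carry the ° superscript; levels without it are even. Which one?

Initial level: S=0, L=4, J=4, parity even. Final level: S=0, L=3, J=3, parity even.
Parity must change: even → even — ✗.
ΔS = 0: S: 0 → 0 — ✓.
ΔL = 0, ±1 (not L=0↔0): L: 4 → 3, ΔL = -1 — ✓.
ΔJ = 0, ±1 (not J=0↔0): J: 4 → 3, ΔJ = -1 — ✓.

parity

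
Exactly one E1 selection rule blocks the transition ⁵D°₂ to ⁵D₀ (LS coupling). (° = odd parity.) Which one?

the ΔJ = 0, ±1 rule

Parity must change: odd → even — passes.
ΔS = 0: S: 2 → 2 — passes.
ΔL = 0, ±1 (not L=0↔0): L: 2 → 2, ΔL = +0 — passes.
ΔJ = 0, ±1 (not J=0↔0): J: 2 → 0, ΔJ = -2 — fails.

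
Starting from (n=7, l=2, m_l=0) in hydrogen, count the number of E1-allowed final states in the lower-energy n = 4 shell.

E1 requires Δl = ±1, so l_f ∈ {1, 3}; with 0 ≤ l_f ≤ n_f−1 = 3, the allowed l_f values are {1, 3}.
For l_f = 1: m_f ∈ {m_i−1, m_i, m_i+1} ∩ [−1, 1] = {-1, 0, 1} → 3 states.
For l_f = 3: m_f ∈ {m_i−1, m_i, m_i+1} ∩ [−3, 3] = {-1, 0, 1} → 3 states.
Total: 6.

6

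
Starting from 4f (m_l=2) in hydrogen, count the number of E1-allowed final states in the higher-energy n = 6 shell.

E1 requires Δl = ±1, so l_f ∈ {2, 4}; with 0 ≤ l_f ≤ n_f−1 = 5, the allowed l_f values are {2, 4}.
For l_f = 2: m_f ∈ {m_i−1, m_i, m_i+1} ∩ [−2, 2] = {1, 2} → 2 states.
For l_f = 4: m_f ∈ {m_i−1, m_i, m_i+1} ∩ [−4, 4] = {1, 2, 3} → 3 states.
Total: 5.

5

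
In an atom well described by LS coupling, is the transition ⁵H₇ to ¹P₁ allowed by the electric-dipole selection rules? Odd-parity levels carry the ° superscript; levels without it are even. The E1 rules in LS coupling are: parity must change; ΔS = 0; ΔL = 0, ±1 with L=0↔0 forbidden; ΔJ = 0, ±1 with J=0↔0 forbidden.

forbidden

Reading off the term symbols: S 2→0, L 5→1, J 7→1, parity even→even.
Parity must change: even → even — fails.
ΔS = 0: S: 2 → 0 — fails.
ΔL = 0, ±1 (not L=0↔0): L: 5 → 1, ΔL = -4 — fails.
ΔJ = 0, ±1 (not J=0↔0): J: 7 → 1, ΔJ = -6 — fails.
Rule(s) violated: parity, ΔS, ΔL, ΔJ.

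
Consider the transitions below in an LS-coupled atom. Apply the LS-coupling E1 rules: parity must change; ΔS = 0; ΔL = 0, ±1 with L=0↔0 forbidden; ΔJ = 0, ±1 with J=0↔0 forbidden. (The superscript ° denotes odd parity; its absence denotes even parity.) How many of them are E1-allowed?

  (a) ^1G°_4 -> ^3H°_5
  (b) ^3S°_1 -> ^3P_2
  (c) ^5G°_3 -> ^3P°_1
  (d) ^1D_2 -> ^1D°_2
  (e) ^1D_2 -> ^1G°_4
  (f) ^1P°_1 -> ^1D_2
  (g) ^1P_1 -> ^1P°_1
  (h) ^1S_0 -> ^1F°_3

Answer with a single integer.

4

(a) forbidden (parity, ΔS fail)
(b) allowed
(c) forbidden (parity, ΔS, ΔL, ΔJ fail)
(d) allowed
(e) forbidden (ΔL, ΔJ fail)
(f) allowed
(g) allowed
(h) forbidden (ΔL, ΔJ fail)
Total allowed: 4 of 8.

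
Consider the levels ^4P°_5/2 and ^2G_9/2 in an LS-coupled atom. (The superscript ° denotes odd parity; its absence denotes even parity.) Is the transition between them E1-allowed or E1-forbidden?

Reading off the term symbols: S 3/2→1/2, L 1→4, J 5/2→9/2, parity odd→even.
ΔL = 0, ±1 (not L=0↔0): L: 1 → 4, ΔL = +3 — fails.
Parity must change: odd → even — passes.
ΔS = 0: S: 3/2 → 1/2 — fails.
ΔJ = 0, ±1 (not J=0↔0): J: 5/2 → 9/2, ΔJ = +2 — fails.
Rule(s) violated: ΔS, ΔL, ΔJ.

forbidden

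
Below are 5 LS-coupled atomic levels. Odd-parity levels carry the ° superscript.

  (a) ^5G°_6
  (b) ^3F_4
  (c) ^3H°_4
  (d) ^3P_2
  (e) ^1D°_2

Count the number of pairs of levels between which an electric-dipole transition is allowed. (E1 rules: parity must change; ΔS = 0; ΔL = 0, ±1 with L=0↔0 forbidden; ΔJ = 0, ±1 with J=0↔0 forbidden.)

(a)–(b): forbidden (ΔS, ΔJ).
(a)–(c): forbidden (parity, ΔS, ΔJ).
(a)–(d): forbidden (ΔS, ΔL, ΔJ).
(a)–(e): forbidden (parity, ΔS, ΔL, ΔJ).
(b)–(c): forbidden (ΔL).
(b)–(d): forbidden (parity, ΔL, ΔJ).
(b)–(e): forbidden (ΔS, ΔJ).
(c)–(d): forbidden (ΔL, ΔJ).
(c)–(e): forbidden (parity, ΔS, ΔL, ΔJ).
(d)–(e): forbidden (ΔS).
Allowed pairs: 0 of 10.

0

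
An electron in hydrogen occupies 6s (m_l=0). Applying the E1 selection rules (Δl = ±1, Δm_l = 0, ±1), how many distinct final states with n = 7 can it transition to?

3

E1 requires Δl = ±1, so l_f ∈ {-1, 1}; with 0 ≤ l_f ≤ n_f−1 = 6, the allowed l_f values are {1}.
For l_f = 1: m_f ∈ {m_i−1, m_i, m_i+1} ∩ [−1, 1] = {-1, 0, 1} → 3 states.
Total: 3.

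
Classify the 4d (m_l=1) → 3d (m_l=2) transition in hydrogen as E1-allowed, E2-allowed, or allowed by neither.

E2

Δl = 2 − 2 = +0; l_i + l_f = 4.
Δm_l = +1.
E1 (Δl = ±1, |Δm_l| ≤ 1): not satisfied.
E2 (Δl = 0,±2, l_i+l_f ≥ 2, |Δm_l| ≤ 2): satisfied.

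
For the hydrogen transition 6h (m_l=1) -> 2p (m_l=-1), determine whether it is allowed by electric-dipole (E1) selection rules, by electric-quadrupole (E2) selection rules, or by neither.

Δl = 1 − 5 = -4; l_i + l_f = 6.
Δm_l = -2.
E1 (Δl = ±1, |Δm_l| ≤ 1): not satisfied.
E2 (Δl = 0,±2, l_i+l_f ≥ 2, |Δm_l| ≤ 2): not satisfied.

neither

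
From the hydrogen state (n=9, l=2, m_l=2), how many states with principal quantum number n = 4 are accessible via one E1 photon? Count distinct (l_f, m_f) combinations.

E1 requires Δl = ±1, so l_f ∈ {1, 3}; with 0 ≤ l_f ≤ n_f−1 = 3, the allowed l_f values are {1, 3}.
For l_f = 1: m_f ∈ {m_i−1, m_i, m_i+1} ∩ [−1, 1] = {1} → 1 state.
For l_f = 3: m_f ∈ {m_i−1, m_i, m_i+1} ∩ [−3, 3] = {1, 2, 3} → 3 states.
Total: 4.

4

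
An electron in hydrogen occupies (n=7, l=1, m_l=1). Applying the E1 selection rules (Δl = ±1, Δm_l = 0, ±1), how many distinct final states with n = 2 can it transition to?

1

E1 requires Δl = ±1, so l_f ∈ {0, 2}; with 0 ≤ l_f ≤ n_f−1 = 1, the allowed l_f values are {0}.
For l_f = 0: m_f ∈ {m_i−1, m_i, m_i+1} ∩ [−0, 0] = {0} → 1 state.
Total: 1.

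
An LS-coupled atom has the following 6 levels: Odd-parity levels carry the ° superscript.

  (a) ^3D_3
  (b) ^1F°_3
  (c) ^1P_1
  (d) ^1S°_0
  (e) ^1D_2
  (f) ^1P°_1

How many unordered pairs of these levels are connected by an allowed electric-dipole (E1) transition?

(a)–(b): forbidden (ΔS).
(a)–(c): forbidden (parity, ΔS, ΔJ).
(a)–(d): forbidden (ΔS, ΔL, ΔJ).
(a)–(e): forbidden (parity, ΔS).
(a)–(f): forbidden (ΔS, ΔJ).
(b)–(c): forbidden (ΔL, ΔJ).
(b)–(d): forbidden (parity, ΔL, ΔJ).
(b)–(e): allowed.
(b)–(f): forbidden (parity, ΔL, ΔJ).
(c)–(d): allowed.
(c)–(e): forbidden (parity).
(c)–(f): allowed.
(d)–(e): forbidden (ΔL, ΔJ).
(d)–(f): forbidden (parity).
(e)–(f): allowed.
Allowed pairs: 4 of 15.

4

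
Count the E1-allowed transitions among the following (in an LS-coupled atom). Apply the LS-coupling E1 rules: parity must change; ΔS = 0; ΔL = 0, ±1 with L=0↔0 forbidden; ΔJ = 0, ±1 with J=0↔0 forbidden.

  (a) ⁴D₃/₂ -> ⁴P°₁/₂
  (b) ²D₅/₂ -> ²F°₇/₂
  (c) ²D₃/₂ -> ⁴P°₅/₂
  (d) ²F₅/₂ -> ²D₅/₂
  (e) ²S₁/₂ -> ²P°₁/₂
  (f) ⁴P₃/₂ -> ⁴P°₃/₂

(a) allowed
(b) allowed
(c) forbidden (ΔS fails)
(d) forbidden (parity fails)
(e) allowed
(f) allowed
Total allowed: 4 of 6.

4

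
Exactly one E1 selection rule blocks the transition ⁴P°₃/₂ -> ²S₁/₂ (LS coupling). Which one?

the ΔS = 0 rule

Reading off the term symbols: S 3/2→1/2, L 1→0, J 3/2→1/2, parity odd→even.
Parity must change: odd → even — ok.
ΔL = 0, ±1 (not L=0↔0): L: 1 → 0, ΔL = -1 — ok.
ΔJ = 0, ±1 (not J=0↔0): J: 3/2 → 1/2, ΔJ = -1 — ok.
ΔS = 0: S: 3/2 → 1/2 — fails.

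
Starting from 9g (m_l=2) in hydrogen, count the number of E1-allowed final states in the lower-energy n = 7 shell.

6

E1 requires Δl = ±1, so l_f ∈ {3, 5}; with 0 ≤ l_f ≤ n_f−1 = 6, the allowed l_f values are {3, 5}.
For l_f = 3: m_f ∈ {m_i−1, m_i, m_i+1} ∩ [−3, 3] = {1, 2, 3} → 3 states.
For l_f = 5: m_f ∈ {m_i−1, m_i, m_i+1} ∩ [−5, 5] = {1, 2, 3} → 3 states.
Total: 6.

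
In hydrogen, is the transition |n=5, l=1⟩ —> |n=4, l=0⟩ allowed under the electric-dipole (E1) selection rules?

l: 1 → 0 (Δl = -1). Δl = ±1 passes.
All E1 selection rules are satisfied.

allowed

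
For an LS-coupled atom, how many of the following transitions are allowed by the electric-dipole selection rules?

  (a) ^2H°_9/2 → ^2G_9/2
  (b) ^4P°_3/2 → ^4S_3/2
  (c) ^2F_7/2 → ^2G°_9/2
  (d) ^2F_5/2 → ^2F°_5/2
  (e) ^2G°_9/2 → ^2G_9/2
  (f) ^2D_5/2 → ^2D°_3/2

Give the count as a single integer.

6

(a) allowed
(b) allowed
(c) allowed
(d) allowed
(e) allowed
(f) allowed
Total allowed: 6 of 6.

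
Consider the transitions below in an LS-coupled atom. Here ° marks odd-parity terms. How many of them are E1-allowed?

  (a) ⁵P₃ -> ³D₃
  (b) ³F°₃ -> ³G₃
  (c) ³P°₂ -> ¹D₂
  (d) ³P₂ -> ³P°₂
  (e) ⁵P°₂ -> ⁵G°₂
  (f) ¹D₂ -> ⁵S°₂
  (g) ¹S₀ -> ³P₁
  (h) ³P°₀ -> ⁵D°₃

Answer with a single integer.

(a) forbidden (parity, ΔS fail)
(b) allowed
(c) forbidden (ΔS fails)
(d) allowed
(e) forbidden (parity, ΔL fail)
(f) forbidden (ΔS, ΔL fail)
(g) forbidden (parity, ΔS fail)
(h) forbidden (parity, ΔS, ΔJ fail)
Total allowed: 2 of 8.

2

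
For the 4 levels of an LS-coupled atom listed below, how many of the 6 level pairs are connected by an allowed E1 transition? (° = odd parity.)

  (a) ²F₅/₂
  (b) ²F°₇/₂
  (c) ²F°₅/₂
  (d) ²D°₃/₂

3

(a)–(b): allowed.
(a)–(c): allowed.
(a)–(d): allowed.
(b)–(c): forbidden (parity).
(b)–(d): forbidden (parity, ΔJ).
(c)–(d): forbidden (parity).
Allowed pairs: 3 of 6.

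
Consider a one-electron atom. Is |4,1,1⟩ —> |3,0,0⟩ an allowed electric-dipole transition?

Δl = 0 − 1 = -1; the E1 rule Δl = ±1 is ✓.
m_l: 1 → 0 (Δm_l = -1). |Δm_l| ≤ 1 ✓.
All E1 selection rules are satisfied.

allowed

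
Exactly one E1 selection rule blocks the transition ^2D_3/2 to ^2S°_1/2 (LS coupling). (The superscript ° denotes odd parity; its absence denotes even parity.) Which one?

Initial level: S=1/2, L=2, J=3/2, parity even. Final level: S=1/2, L=0, J=1/2, parity odd.
Parity must change: even → odd — passes.
ΔS = 0: S: 1/2 → 1/2 — passes.
ΔL = 0, ±1 (not L=0↔0): L: 2 → 0, ΔL = -2 — fails.
ΔJ = 0, ±1 (not J=0↔0): J: 3/2 → 1/2, ΔJ = -1 — passes.

the ΔL = 0, ±1 rule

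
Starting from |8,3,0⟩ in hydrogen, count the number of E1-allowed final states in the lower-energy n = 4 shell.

E1 requires Δl = ±1, so l_f ∈ {2, 4}; with 0 ≤ l_f ≤ n_f−1 = 3, the allowed l_f values are {2}.
For l_f = 2: m_f ∈ {m_i−1, m_i, m_i+1} ∩ [−2, 2] = {-1, 0, 1} → 3 states.
Total: 3.

3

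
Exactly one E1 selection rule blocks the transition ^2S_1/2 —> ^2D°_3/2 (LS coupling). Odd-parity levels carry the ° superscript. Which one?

the ΔL = 0, ±1 rule

ΔL = 0, ±1 (not L=0↔0): L: 0 → 2, ΔL = +2 — violated.
Parity must change: even → odd — satisfied.
ΔJ = 0, ±1 (not J=0↔0): J: 1/2 → 3/2, ΔJ = +1 — satisfied.
ΔS = 0: S: 1/2 → 1/2 — satisfied.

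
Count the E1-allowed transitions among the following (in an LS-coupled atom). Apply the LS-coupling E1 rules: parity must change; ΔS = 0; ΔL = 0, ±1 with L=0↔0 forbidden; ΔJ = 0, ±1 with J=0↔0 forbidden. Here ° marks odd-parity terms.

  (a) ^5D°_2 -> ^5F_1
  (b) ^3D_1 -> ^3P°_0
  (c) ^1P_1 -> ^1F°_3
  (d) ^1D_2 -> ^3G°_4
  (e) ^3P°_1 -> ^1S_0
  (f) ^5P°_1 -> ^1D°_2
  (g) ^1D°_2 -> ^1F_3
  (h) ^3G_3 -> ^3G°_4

4

(a) allowed
(b) allowed
(c) forbidden (ΔL, ΔJ fail)
(d) forbidden (ΔS, ΔL, ΔJ fail)
(e) forbidden (ΔS fails)
(f) forbidden (parity, ΔS fail)
(g) allowed
(h) allowed
Total allowed: 4 of 8.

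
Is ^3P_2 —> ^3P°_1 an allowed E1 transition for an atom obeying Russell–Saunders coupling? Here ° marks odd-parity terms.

allowed

Parity must change: even → odd — ✓.
ΔS = 0: S: 1 → 1 — ✓.
ΔL = 0, ±1 (not L=0↔0): L: 1 → 1, ΔL = +0 — ✓.
ΔJ = 0, ±1 (not J=0↔0): J: 2 → 1, ΔJ = -1 — ✓.
All four E1 rules are satisfied.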